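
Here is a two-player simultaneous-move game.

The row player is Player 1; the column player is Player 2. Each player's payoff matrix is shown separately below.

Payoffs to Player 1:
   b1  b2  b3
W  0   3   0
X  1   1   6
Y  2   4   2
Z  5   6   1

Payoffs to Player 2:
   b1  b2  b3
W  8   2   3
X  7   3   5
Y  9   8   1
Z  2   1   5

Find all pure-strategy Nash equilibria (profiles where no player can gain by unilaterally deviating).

Mark each player's best response to every combination of opponents' strategies; a profile where every player is best-responding is a pure Nash equilibrium.
Player 1 against b1: payoffs 0, 1, 2, 5 → best response Z.
Player 1 against b2: payoffs 3, 1, 4, 6 → best response Z.
Player 1 against b3: payoffs 0, 6, 2, 1 → best response X.
Player 2 against W: payoffs 8, 2, 3 → best response b1.
Player 2 against X: payoffs 7, 3, 5 → best response b1.
Player 2 against Y: payoffs 9, 8, 1 → best response b1.
Player 2 against Z: payoffs 2, 1, 5 → best response b3.
No profile is a mutual best response for all players.

This game has no pure Nash equilibrium.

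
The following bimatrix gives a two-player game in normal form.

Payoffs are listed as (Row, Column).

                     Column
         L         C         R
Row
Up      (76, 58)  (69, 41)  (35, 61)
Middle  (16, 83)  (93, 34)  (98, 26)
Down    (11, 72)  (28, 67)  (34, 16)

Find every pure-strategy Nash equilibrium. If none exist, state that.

Row against L: payoffs 76, 16, 11 → best response Up.
Row against C: payoffs 69, 93, 28 → best response Middle.
Row against R: payoffs 35, 98, 34 → best response Middle.
Column against Up: payoffs 58, 41, 61 → best response R.
Column against Middle: payoffs 83, 34, 26 → best response L.
Column against Down: payoffs 72, 67, 16 → best response L.
No profile is a mutual best response for all players.

No pure-strategy Nash equilibrium.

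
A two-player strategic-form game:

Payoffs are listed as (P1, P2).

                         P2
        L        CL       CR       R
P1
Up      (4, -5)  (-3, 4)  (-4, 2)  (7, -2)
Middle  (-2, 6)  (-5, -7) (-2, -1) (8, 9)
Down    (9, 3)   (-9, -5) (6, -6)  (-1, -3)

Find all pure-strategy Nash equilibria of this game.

(Up, L): P1 can switch to Down (4 → 9). Not NE.
(Up, CL): P1 gets -3, best alternative -5; P2 gets 4, best alternative 2. No profitable deviation — NE.
(Up, CR): P1 can switch to Middle (-4 → -2). Not NE.
(Up, R): P1 can switch to Middle (7 → 8). Not NE.
(Middle, L): P1 can switch to Up (-2 → 4). Not NE.
(Middle, CL): P1 can switch to Up (-5 → -3). Not NE.
(Middle, CR): P1 can switch to Down (-2 → 6). Not NE.
(Middle, R): P1 gets 8, best alternative 7; P2 gets 9, best alternative 6. No profitable deviation — NE.
(Down, L): P1 gets 9, best alternative 4; P2 gets 3, best alternative -3. No profitable deviation — NE.
(Down, CL): P1 can switch to Up (-9 → -3). Not NE.
(Down, CR): P2 can switch to L (-6 → 3). Not NE.
(The remaining 1 profile has a profitable deviation by the same check.)

Pure-strategy Nash equilibria: (Up, CL) and (Middle, R) and (Down, L)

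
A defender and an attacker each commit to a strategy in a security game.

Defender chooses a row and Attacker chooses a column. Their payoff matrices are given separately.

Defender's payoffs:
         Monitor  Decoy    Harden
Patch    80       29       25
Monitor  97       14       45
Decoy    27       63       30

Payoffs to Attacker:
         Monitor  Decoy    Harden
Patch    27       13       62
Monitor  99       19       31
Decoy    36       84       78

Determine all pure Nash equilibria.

The pure Nash equilibria are (Monitor, Monitor), (Decoy, Decoy).

(Patch, Monitor): Defender can switch to Monitor (80 → 97). Not NE.
(Patch, Decoy): Defender can switch to Decoy (29 → 63). Not NE.
(Patch, Harden): Defender can switch to Monitor (25 → 45). Not NE.
(Monitor, Monitor): Defender gets 97, best alternative 80; Attacker gets 99, best alternative 31. No profitable deviation — NE.
(Monitor, Decoy): Defender can switch to Patch (14 → 29). Not NE.
(Monitor, Harden): Attacker can switch to Monitor (31 → 99). Not NE.
(Decoy, Monitor): Defender can switch to Patch (27 → 80). Not NE.
(Decoy, Decoy): Defender gets 63, best alternative 29; Attacker gets 84, best alternative 78. No profitable deviation — NE.
(The remaining 1 profile has a profitable deviation by the same check.)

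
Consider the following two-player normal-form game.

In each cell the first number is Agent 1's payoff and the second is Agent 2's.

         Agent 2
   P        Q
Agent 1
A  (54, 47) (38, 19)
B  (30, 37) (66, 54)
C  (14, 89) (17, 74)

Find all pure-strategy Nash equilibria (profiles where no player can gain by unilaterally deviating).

Pure-strategy Nash equilibria: (A, P); (B, Q)

For each player, find the best response to each opponent profile; mutual best responses are the pure NE.
Agent 1 against P: payoffs 54, 30, 14 → best response A.
Agent 1 against Q: payoffs 38, 66, 17 → best response B.
Agent 2 against A: payoffs 47, 19 → best response P.
Agent 2 against B: payoffs 37, 54 → best response Q.
Agent 2 against C: payoffs 89, 74 → best response P.
Mutual best responses: (A, P); (B, Q).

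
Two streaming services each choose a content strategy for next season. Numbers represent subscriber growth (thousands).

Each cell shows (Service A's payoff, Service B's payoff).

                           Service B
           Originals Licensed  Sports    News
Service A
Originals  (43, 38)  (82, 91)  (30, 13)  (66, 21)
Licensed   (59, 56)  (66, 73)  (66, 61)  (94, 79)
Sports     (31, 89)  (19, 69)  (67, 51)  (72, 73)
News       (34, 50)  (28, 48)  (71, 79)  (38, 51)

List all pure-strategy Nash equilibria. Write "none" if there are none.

Service A against Originals: payoffs 43, 59, 31, 34 → best response Licensed.
Service A against Licensed: payoffs 82, 66, 19, 28 → best response Originals.
Service A against Sports: payoffs 30, 66, 67, 71 → best response News.
Service A against News: payoffs 66, 94, 72, 38 → best response Licensed.
Service B against Originals: payoffs 38, 91, 13, 21 → best response Licensed.
Service B against Licensed: payoffs 56, 73, 61, 79 → best response News.
Service B against Sports: payoffs 89, 69, 51, 73 → best response Originals.
Service B against News: payoffs 50, 48, 79, 51 → best response Sports.
Mutual best responses: (Originals, Licensed); (Licensed, News); (News, Sports).

The pure Nash equilibria are (Originals, Licensed) and (Licensed, News) and (News, Sports).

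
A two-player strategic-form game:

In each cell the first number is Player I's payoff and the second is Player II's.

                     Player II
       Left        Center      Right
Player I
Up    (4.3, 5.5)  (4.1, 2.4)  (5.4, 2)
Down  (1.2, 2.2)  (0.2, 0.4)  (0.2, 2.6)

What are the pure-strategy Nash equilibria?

(Up, Left): Player I gets 4.3, best alternative 1.2; Player II gets 5.5, best alternative 2.4. No profitable deviation — NE.
(Up, Center): Player II can switch to Left (2.4 → 5.5). Not NE.
(Up, Right): Player II can switch to Left (2 → 5.5). Not NE.
(Down, Left): Player I can switch to Up (1.2 → 4.3). Not NE.
(Down, Center): Player I can switch to Up (0.2 → 4.1). Not NE.
(Down, Right): Player I can switch to Up (0.2 → 5.4). Not NE.

The unique pure-strategy Nash equilibrium is (Up, Left).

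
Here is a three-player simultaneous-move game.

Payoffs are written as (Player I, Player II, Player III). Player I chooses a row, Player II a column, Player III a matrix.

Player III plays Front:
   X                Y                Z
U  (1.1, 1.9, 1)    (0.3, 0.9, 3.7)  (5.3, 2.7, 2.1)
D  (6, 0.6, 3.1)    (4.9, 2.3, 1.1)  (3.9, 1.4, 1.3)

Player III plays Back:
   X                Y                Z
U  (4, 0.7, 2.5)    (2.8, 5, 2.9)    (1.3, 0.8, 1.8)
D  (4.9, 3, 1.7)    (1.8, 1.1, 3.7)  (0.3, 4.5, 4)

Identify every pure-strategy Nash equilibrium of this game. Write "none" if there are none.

The unique pure-strategy Nash equilibrium is (U, Z, Front).

Player I against (X, Front): payoffs 1.1, 6 → best response D.
Player I against (X, Back): payoffs 4, 4.9 → best response D.
Player I against (Y, Front): payoffs 0.3, 4.9 → best response D.
Player I against (Y, Back): payoffs 2.8, 1.8 → best response U.
Player I against (Z, Front): payoffs 5.3, 3.9 → best response U.
Player I against (Z, Back): payoffs 1.3, 0.3 → best response U.
Player II against (U, Front): payoffs 1.9, 0.9, 2.7 → best response Z.
Player II against (U, Back): payoffs 0.7, 5, 0.8 → best response Y.
Player II against (D, Front): payoffs 0.6, 2.3, 1.4 → best response Y.
Player II against (D, Back): payoffs 3, 1.1, 4.5 → best response Z.
Player III against (U, X): payoffs 1, 2.5 → best response Back.
Player III against (U, Y): payoffs 3.7, 2.9 → best response Front.
Player III against (U, Z): payoffs 2.1, 1.8 → best response Front.
Player III against (D, X): payoffs 3.1, 1.7 → best response Front.
Player III against (D, Y): payoffs 1.1, 3.7 → best response Back.
Player III against (D, Z): payoffs 1.3, 4 → best response Back.
Mutual best responses: (U, Z, Front).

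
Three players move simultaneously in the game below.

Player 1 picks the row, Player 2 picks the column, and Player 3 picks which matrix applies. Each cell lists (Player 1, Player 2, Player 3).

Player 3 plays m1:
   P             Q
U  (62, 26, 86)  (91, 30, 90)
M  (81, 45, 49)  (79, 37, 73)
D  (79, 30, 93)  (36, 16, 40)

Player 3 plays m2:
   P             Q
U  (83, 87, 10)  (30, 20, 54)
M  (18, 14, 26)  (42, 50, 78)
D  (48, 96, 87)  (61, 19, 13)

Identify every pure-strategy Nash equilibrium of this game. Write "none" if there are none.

(U, Q, m1); (M, P, m1)

(U, P, m1): Player 1 can switch to M (62 → 81). Not NE.
(U, P, m2): Player 3 can switch to m1 (10 → 86). Not NE.
(U, Q, m1): Player 1 gets 91, best alternative 79; Player 2 gets 30, best alternative 26; Player 3 gets 90, best alternative 54. No profitable deviation — NE.
(U, Q, m2): Player 1 can switch to M (30 → 42). Not NE.
(M, P, m1): Player 1 gets 81, best alternative 79; Player 2 gets 45, best alternative 37; Player 3 gets 49, best alternative 26. No profitable deviation — NE.
(M, P, m2): Player 1 can switch to U (18 → 83). Not NE.
(M, Q, m1): Player 1 can switch to U (79 → 91). Not NE.
(M, Q, m2): Player 1 can switch to D (42 → 61). Not NE.
(D, P, m1): Player 1 can switch to M (79 → 81). Not NE.
(D, P, m2): Player 1 can switch to U (48 → 83). Not NE.
(The remaining 2 profiles each have a profitable deviation by the same check.)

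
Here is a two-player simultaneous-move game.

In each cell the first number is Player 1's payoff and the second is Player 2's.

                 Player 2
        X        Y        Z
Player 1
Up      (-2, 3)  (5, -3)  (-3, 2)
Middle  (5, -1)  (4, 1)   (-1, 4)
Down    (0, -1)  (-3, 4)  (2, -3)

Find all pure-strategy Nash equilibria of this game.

none

Check each profile: it is a Nash equilibrium iff no player can strictly gain by switching unilaterally.
(Up, X): Player 1 can switch to Middle (-2 → 5). Not NE.
(Up, Y): Player 2 can switch to X (-3 → 3). Not NE.
(Up, Z): Player 1 can switch to Middle (-3 → -1). Not NE.
(Middle, X): Player 2 can switch to Y (-1 → 1). Not NE.
(Middle, Y): Player 1 can switch to Up (4 → 5). Not NE.
(Middle, Z): Player 1 can switch to Down (-1 → 2). Not NE.
(Down, X): Player 1 can switch to Middle (0 → 5). Not NE.
(Down, Y): Player 1 can switch to Up (-3 → 5). Not NE.
(Down, Z): Player 2 can switch to X (-3 → -1). Not NE.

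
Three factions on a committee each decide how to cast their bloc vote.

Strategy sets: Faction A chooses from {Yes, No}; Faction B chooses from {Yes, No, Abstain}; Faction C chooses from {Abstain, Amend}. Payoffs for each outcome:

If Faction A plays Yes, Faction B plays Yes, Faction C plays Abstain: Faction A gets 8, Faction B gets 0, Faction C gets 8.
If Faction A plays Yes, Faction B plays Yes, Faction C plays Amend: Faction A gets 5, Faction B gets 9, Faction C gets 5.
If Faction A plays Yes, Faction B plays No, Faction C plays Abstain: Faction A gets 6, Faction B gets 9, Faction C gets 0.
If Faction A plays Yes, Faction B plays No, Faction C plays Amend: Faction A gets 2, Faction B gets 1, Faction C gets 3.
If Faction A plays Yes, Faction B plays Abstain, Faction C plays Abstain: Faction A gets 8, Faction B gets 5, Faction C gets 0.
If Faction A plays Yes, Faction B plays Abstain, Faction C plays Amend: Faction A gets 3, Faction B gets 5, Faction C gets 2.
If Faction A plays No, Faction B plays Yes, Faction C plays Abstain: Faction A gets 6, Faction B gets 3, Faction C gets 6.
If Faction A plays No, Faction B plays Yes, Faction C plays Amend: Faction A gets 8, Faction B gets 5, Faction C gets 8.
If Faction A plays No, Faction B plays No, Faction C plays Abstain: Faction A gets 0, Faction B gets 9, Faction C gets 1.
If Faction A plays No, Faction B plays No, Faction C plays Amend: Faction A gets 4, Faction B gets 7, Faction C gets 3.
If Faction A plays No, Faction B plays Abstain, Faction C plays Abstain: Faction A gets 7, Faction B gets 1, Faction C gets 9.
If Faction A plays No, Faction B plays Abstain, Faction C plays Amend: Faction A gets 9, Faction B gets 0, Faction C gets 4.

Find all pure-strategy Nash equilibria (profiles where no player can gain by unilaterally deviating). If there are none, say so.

The unique pure-strategy Nash equilibrium is (No, No, Amend).

(Yes, Yes, Abstain): Faction B can switch to No (0 → 9). Not NE.
(Yes, Yes, Amend): Faction A can switch to No (5 → 8). Not NE.
(Yes, No, Abstain): Faction C can switch to Amend (0 → 3). Not NE.
(Yes, No, Amend): Faction A can switch to No (2 → 4). Not NE.
(Yes, Abstain, Abstain): Faction B can switch to No (5 → 9). Not NE.
(Yes, Abstain, Amend): Faction A can switch to No (3 → 9). Not NE.
(No, Yes, Abstain): Faction A can switch to Yes (6 → 8). Not NE.
(No, Yes, Amend): Faction B can switch to No (5 → 7). Not NE.
(No, No, Abstain): Faction A can switch to Yes (0 → 6). Not NE.
(No, No, Amend): Faction A gets 4, best alternative 2; Faction B gets 7, best alternative 5; Faction C gets 3, best alternative 1. No profitable deviation — NE.
(No, Abstain, Abstain): Faction A can switch to Yes (7 → 8). Not NE.
(The remaining 1 profile has a profitable deviation by the same check.)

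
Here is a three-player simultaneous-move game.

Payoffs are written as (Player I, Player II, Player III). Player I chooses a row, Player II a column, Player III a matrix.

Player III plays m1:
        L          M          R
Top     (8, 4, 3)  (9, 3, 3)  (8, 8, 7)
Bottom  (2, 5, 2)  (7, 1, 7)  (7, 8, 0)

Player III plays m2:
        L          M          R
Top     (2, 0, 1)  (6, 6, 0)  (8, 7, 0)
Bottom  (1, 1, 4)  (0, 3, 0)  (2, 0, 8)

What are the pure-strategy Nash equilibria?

For each player, find the best response to each opponent profile; mutual best responses are the pure NE.
Player I against (L, m1): payoffs 8, 2 → best response Top.
Player I against (L, m2): payoffs 2, 1 → best response Top.
Player I against (M, m1): payoffs 9, 7 → best response Top.
Player I against (M, m2): payoffs 6, 0 → best response Top.
Player I against (R, m1): payoffs 8, 7 → best response Top.
Player I against (R, m2): payoffs 8, 2 → best response Top.
Player II against (Top, m1): payoffs 4, 3, 8 → best response R.
Player II against (Top, m2): payoffs 0, 6, 7 → best response R.
Player II against (Bottom, m1): payoffs 5, 1, 8 → best response R.
Player II against (Bottom, m2): payoffs 1, 3, 0 → best response M.
Player III against (Top, L): payoffs 3, 1 → best response m1.
Player III against (Top, M): payoffs 3, 0 → best response m1.
Player III against (Top, R): payoffs 7, 0 → best response m1.
Player III against (Bottom, L): payoffs 2, 4 → best response m2.
Player III against (Bottom, M): payoffs 7, 0 → best response m1.
Player III against (Bottom, R): payoffs 0, 8 → best response m2.
Mutual best responses: (Top, R, m1).

Pure NE: (Top, R, m1)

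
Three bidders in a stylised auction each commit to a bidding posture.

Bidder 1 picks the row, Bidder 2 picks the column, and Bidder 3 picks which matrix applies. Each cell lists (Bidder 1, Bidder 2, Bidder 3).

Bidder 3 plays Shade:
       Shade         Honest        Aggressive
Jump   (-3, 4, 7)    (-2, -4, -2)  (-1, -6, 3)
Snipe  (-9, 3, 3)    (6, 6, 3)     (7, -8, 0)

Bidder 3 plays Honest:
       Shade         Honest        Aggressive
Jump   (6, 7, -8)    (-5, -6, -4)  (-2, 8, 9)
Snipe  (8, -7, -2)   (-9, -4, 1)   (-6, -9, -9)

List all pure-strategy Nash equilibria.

The pure Nash equilibria are (Jump, Shade, Shade) and (Jump, Aggressive, Honest) and (Snipe, Honest, Shade).

(Jump, Shade, Shade): Bidder 1 gets -3, best alternative -9; Bidder 2 gets 4, best alternative -4; Bidder 3 gets 7, best alternative -8. No profitable deviation — NE.
(Jump, Shade, Honest): Bidder 1 can switch to Snipe (6 → 8). Not NE.
(Jump, Honest, Shade): Bidder 1 can switch to Snipe (-2 → 6). Not NE.
(Jump, Honest, Honest): Bidder 2 can switch to Shade (-6 → 7). Not NE.
(Jump, Aggressive, Shade): Bidder 1 can switch to Snipe (-1 → 7). Not NE.
(Jump, Aggressive, Honest): Bidder 1 gets -2, best alternative -6; Bidder 2 gets 8, best alternative 7; Bidder 3 gets 9, best alternative 3. No profitable deviation — NE.
(Snipe, Shade, Shade): Bidder 1 can switch to Jump (-9 → -3). Not NE.
(Snipe, Shade, Honest): Bidder 2 can switch to Honest (-7 → -4). Not NE.
(Snipe, Honest, Shade): Bidder 1 gets 6, best alternative -2; Bidder 2 gets 6, best alternative 3; Bidder 3 gets 3, best alternative 1. No profitable deviation — NE.
(Snipe, Honest, Honest): Bidder 1 can switch to Jump (-9 → -5). Not NE.
(Snipe, Aggressive, Shade): Bidder 2 can switch to Shade (-8 → 3). Not NE.
(Snipe, Aggressive, Honest): Bidder 1 can switch to Jump (-6 → -2). Not NE.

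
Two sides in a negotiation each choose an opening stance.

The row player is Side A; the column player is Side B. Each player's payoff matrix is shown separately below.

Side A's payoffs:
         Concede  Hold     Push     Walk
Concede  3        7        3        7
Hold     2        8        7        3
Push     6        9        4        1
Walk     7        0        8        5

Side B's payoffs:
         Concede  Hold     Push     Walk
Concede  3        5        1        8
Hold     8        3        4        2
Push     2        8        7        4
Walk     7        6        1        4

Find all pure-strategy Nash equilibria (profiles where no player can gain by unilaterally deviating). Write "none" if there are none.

Side A against Concede: payoffs 3, 2, 6, 7 → best response Walk.
Side A against Hold: payoffs 7, 8, 9, 0 → best response Push.
Side A against Push: payoffs 3, 7, 4, 8 → best response Walk.
Side A against Walk: payoffs 7, 3, 1, 5 → best response Concede.
Side B against Concede: payoffs 3, 5, 1, 8 → best response Walk.
Side B against Hold: payoffs 8, 3, 4, 2 → best response Concede.
Side B against Push: payoffs 2, 8, 7, 4 → best response Hold.
Side B against Walk: payoffs 7, 6, 1, 4 → best response Concede.
Mutual best responses: (Concede, Walk); (Push, Hold); (Walk, Concede).

(Concede, Walk), (Push, Hold), (Walk, Concede)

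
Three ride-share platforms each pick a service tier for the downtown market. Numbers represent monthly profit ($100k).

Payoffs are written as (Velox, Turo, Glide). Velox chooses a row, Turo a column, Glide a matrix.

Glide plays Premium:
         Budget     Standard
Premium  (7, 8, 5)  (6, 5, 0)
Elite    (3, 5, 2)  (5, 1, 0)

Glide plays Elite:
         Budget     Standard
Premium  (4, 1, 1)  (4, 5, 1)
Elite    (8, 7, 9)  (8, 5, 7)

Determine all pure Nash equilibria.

(Premium, Budget, Premium), (Elite, Budget, Elite)

Velox against (Budget, Premium): payoffs 7, 3 → best response Premium.
Velox against (Budget, Elite): payoffs 4, 8 → best response Elite.
Velox against (Standard, Premium): payoffs 6, 5 → best response Premium.
Velox against (Standard, Elite): payoffs 4, 8 → best response Elite.
Turo against (Premium, Premium): payoffs 8, 5 → best response Budget.
Turo against (Premium, Elite): payoffs 1, 5 → best response Standard.
Turo against (Elite, Premium): payoffs 5, 1 → best response Budget.
Turo against (Elite, Elite): payoffs 7, 5 → best response Budget.
Glide against (Premium, Budget): payoffs 5, 1 → best response Premium.
Glide against (Premium, Standard): payoffs 0, 1 → best response Elite.
Glide against (Elite, Budget): payoffs 2, 9 → best response Elite.
Glide against (Elite, Standard): payoffs 0, 7 → best response Elite.
Mutual best responses: (Premium, Budget, Premium); (Elite, Budget, Elite).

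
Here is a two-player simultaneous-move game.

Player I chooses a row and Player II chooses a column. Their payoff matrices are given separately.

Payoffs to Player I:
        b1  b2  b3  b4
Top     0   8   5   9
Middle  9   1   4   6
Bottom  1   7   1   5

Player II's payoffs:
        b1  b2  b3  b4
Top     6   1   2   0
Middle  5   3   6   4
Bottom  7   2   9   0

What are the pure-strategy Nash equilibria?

No pure-strategy Nash equilibrium.

Player I against b1: payoffs 0, 9, 1 → best response Middle.
Player I against b2: payoffs 8, 1, 7 → best response Top.
Player I against b3: payoffs 5, 4, 1 → best response Top.
Player I against b4: payoffs 9, 6, 5 → best response Top.
Player II against Top: payoffs 6, 1, 2, 0 → best response b1.
Player II against Middle: payoffs 5, 3, 6, 4 → best response b3.
Player II against Bottom: payoffs 7, 2, 9, 0 → best response b3.
No profile is a mutual best response for all players.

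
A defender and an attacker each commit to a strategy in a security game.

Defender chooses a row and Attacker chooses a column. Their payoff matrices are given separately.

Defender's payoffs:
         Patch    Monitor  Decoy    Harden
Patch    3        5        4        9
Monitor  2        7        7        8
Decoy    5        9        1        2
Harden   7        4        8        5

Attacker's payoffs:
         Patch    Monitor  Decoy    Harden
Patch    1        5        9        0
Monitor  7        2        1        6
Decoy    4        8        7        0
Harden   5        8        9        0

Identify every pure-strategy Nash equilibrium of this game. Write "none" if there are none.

(Patch, Patch): Defender can switch to Decoy (3 → 5). Not NE.
(Patch, Monitor): Defender can switch to Monitor (5 → 7). Not NE.
(Patch, Decoy): Defender can switch to Monitor (4 → 7). Not NE.
(Patch, Harden): Attacker can switch to Patch (0 → 1). Not NE.
(Monitor, Patch): Defender can switch to Patch (2 → 3). Not NE.
(Monitor, Monitor): Defender can switch to Decoy (7 → 9). Not NE.
(Monitor, Decoy): Defender can switch to Harden (7 → 8). Not NE.
(Monitor, Harden): Defender can switch to Patch (8 → 9). Not NE.
(Decoy, Patch): Defender can switch to Harden (5 → 7). Not NE.
(Decoy, Monitor): Defender gets 9, best alternative 7; Attacker gets 8, best alternative 7. No profitable deviation — NE.
(Decoy, Decoy): Defender can switch to Patch (1 → 4). Not NE.
(Harden, Decoy): Defender gets 8, best alternative 7; Attacker gets 9, best alternative 8. No profitable deviation — NE.
(The remaining 4 profiles each have a profitable deviation by the same check.)

(Decoy, Monitor), (Harden, Decoy)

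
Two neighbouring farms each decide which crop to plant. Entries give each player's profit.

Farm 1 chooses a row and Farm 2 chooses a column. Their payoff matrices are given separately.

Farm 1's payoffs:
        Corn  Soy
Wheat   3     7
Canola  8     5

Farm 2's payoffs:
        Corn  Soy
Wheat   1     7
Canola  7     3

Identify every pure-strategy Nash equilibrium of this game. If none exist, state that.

(Wheat, Corn): Farm 1 can switch to Canola (3 → 8). Not NE.
(Wheat, Soy): Farm 1 gets 7, best alternative 5; Farm 2 gets 7, best alternative 1. No profitable deviation — NE.
(Canola, Corn): Farm 1 gets 8, best alternative 3; Farm 2 gets 7, best alternative 3. No profitable deviation — NE.
(Canola, Soy): Farm 1 can switch to Wheat (5 → 7). Not NE.

Pure-strategy Nash equilibria: (Wheat, Soy), (Canola, Corn)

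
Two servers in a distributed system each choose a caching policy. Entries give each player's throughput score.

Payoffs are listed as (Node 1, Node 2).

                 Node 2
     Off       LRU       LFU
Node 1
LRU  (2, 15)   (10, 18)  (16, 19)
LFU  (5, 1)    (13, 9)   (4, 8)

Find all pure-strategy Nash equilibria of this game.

Pure-strategy Nash equilibria: (LRU, LFU) and (LFU, LRU)

(LRU, Off): Node 1 can switch to LFU (2 → 5). Not NE.
(LRU, LRU): Node 1 can switch to LFU (10 → 13). Not NE.
(LRU, LFU): Node 1 gets 16, best alternative 4; Node 2 gets 19, best alternative 18. No profitable deviation — NE.
(LFU, Off): Node 2 can switch to LRU (1 → 9). Not NE.
(LFU, LRU): Node 1 gets 13, best alternative 10; Node 2 gets 9, best alternative 8. No profitable deviation — NE.
(LFU, LFU): Node 1 can switch to LRU (4 → 16). Not NE.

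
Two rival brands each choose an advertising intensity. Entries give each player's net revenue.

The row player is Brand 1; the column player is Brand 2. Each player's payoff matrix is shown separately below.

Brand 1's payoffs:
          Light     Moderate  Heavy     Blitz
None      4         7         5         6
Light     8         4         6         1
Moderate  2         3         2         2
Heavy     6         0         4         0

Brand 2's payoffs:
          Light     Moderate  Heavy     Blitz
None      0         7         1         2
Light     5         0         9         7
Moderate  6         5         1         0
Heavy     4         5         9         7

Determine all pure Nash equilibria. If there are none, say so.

(None, Light): Brand 1 can switch to Light (4 → 8). Not NE.
(None, Moderate): Brand 1 gets 7, best alternative 4; Brand 2 gets 7, best alternative 2. No profitable deviation — NE.
(None, Heavy): Brand 1 can switch to Light (5 → 6). Not NE.
(None, Blitz): Brand 2 can switch to Moderate (2 → 7). Not NE.
(Light, Light): Brand 2 can switch to Heavy (5 → 9). Not NE.
(Light, Moderate): Brand 1 can switch to None (4 → 7). Not NE.
(Light, Heavy): Brand 1 gets 6, best alternative 5; Brand 2 gets 9, best alternative 7. No profitable deviation — NE.
(Light, Blitz): Brand 1 can switch to None (1 → 6). Not NE.
(Moderate, Light): Brand 1 can switch to None (2 → 4). Not NE.
(Moderate, Moderate): Brand 1 can switch to None (3 → 7). Not NE.
(Moderate, Heavy): Brand 1 can switch to None (2 → 5). Not NE.
(Moderate, Blitz): Brand 1 can switch to None (2 → 6). Not NE.
(Heavy, Light): Brand 1 can switch to Light (6 → 8). Not NE.
(Heavy, Moderate): Brand 1 can switch to None (0 → 7). Not NE.
(The remaining 2 profiles each have a profitable deviation by the same check.)

Pure-strategy Nash equilibria: (None, Moderate) and (Light, Heavy)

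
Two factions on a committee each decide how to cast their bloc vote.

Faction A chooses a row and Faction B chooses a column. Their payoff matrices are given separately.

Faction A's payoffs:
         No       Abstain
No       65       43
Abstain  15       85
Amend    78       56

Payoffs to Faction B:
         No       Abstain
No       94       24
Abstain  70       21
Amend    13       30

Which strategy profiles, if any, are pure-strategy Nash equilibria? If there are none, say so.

none

Faction A against No: payoffs 65, 15, 78 → best response Amend.
Faction A against Abstain: payoffs 43, 85, 56 → best response Abstain.
Faction B against No: payoffs 94, 24 → best response No.
Faction B against Abstain: payoffs 70, 21 → best response No.
Faction B against Amend: payoffs 13, 30 → best response Abstain.
No profile is a mutual best response for all players.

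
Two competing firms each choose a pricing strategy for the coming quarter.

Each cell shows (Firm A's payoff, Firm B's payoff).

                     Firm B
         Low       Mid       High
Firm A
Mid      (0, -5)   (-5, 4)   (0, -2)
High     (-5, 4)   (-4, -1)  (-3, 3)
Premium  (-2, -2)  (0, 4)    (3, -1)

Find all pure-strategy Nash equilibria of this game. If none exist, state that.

(Mid, Low): Firm B can switch to Mid (-5 → 4). Not NE.
(Mid, Mid): Firm A can switch to High (-5 → -4). Not NE.
(Mid, High): Firm A can switch to Premium (0 → 3). Not NE.
(High, Low): Firm A can switch to Mid (-5 → 0). Not NE.
(High, Mid): Firm A can switch to Premium (-4 → 0). Not NE.
(High, High): Firm A can switch to Mid (-3 → 0). Not NE.
(Premium, Low): Firm A can switch to Mid (-2 → 0). Not NE.
(Premium, Mid): Firm A gets 0, best alternative -4; Firm B gets 4, best alternative -1. No profitable deviation — NE.
(Premium, High): Firm B can switch to Mid (-1 → 4). Not NE.

The unique pure-strategy Nash equilibrium is (Premium, Mid).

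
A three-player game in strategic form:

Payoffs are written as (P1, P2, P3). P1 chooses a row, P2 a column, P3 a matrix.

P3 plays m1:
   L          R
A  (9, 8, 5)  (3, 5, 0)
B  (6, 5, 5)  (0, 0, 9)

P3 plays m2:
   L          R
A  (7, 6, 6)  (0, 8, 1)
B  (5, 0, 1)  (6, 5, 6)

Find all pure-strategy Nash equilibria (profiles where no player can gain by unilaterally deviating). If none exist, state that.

(A, L, m1): P3 can switch to m2 (5 → 6). Not NE.
(A, L, m2): P2 can switch to R (6 → 8). Not NE.
(A, R, m1): P2 can switch to L (5 → 8). Not NE.
(A, R, m2): P1 can switch to B (0 → 6). Not NE.
(B, L, m1): P1 can switch to A (6 → 9). Not NE.
(B, L, m2): P1 can switch to A (5 → 7). Not NE.
(B, R, m1): P1 can switch to A (0 → 3). Not NE.
(B, R, m2): P3 can switch to m1 (6 → 9). Not NE.

No pure-strategy Nash equilibrium.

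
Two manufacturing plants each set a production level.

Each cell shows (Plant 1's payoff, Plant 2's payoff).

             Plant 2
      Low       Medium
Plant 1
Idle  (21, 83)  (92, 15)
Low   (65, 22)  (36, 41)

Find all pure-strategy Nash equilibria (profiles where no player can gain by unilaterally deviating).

No pure-strategy Nash equilibrium.

Plant 1 against Low: payoffs 21, 65 → best response Low.
Plant 1 against Medium: payoffs 92, 36 → best response Idle.
Plant 2 against Idle: payoffs 83, 15 → best response Low.
Plant 2 against Low: payoffs 22, 41 → best response Medium.
No profile is a mutual best response for all players.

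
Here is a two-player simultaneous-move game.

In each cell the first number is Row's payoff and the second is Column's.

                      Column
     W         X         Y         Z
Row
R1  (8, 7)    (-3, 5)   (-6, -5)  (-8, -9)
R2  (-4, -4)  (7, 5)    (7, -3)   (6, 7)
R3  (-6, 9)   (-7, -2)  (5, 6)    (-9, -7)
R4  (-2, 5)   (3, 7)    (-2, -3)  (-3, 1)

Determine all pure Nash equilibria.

Mark each player's best response to every combination of opponents' strategies; a profile where every player is best-responding is a pure Nash equilibrium.
Row against W: payoffs 8, -4, -6, -2 → best response R1.
Row against X: payoffs -3, 7, -7, 3 → best response R2.
Row against Y: payoffs -6, 7, 5, -2 → best response R2.
Row against Z: payoffs -8, 6, -9, -3 → best response R2.
Column against R1: payoffs 7, 5, -5, -9 → best response W.
Column against R2: payoffs -4, 5, -3, 7 → best response Z.
Column against R3: payoffs 9, -2, 6, -7 → best response W.
Column against R4: payoffs 5, 7, -3, 1 → best response X.
Mutual best responses: (R1, W); (R2, Z).

(R1, W); (R2, Z)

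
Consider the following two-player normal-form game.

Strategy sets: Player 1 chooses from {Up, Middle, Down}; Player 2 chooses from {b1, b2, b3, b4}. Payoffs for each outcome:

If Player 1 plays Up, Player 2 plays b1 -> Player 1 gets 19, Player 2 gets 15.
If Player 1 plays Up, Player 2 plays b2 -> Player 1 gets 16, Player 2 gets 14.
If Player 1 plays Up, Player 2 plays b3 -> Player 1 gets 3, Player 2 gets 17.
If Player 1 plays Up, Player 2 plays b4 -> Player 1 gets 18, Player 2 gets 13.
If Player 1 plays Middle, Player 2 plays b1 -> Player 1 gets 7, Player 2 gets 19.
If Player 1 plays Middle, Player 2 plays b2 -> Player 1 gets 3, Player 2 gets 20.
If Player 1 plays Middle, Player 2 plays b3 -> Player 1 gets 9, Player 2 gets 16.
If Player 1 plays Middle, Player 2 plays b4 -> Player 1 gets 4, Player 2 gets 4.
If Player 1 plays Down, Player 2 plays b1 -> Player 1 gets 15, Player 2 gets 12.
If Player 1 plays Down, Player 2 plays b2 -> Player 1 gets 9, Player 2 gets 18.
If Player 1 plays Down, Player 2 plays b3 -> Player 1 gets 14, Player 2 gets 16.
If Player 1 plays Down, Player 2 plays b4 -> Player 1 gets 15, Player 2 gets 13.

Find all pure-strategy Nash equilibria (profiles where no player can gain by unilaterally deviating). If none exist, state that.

(Up, b1): Player 2 can switch to b3 (15 → 17). Not NE.
(Up, b2): Player 2 can switch to b1 (14 → 15). Not NE.
(Up, b3): Player 1 can switch to Middle (3 → 9). Not NE.
(Up, b4): Player 2 can switch to b1 (13 → 15). Not NE.
(Middle, b1): Player 1 can switch to Up (7 → 19). Not NE.
(Middle, b2): Player 1 can switch to Up (3 → 16). Not NE.
(The remaining 6 profiles each have a profitable deviation by the same check.)

none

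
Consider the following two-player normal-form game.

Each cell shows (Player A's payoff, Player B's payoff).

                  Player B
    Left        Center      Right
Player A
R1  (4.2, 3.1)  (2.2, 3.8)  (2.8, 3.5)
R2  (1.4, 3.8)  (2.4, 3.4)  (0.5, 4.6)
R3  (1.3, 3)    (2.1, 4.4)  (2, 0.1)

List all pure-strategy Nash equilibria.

Player A against Left: payoffs 4.2, 1.4, 1.3 → best response R1.
Player A against Center: payoffs 2.2, 2.4, 2.1 → best response R2.
Player A against Right: payoffs 2.8, 0.5, 2 → best response R1.
Player B against R1: payoffs 3.1, 3.8, 3.5 → best response Center.
Player B against R2: payoffs 3.8, 3.4, 4.6 → best response Right.
Player B against R3: payoffs 3, 4.4, 0.1 → best response Center.
No profile is a mutual best response for all players.

No pure-strategy Nash equilibrium.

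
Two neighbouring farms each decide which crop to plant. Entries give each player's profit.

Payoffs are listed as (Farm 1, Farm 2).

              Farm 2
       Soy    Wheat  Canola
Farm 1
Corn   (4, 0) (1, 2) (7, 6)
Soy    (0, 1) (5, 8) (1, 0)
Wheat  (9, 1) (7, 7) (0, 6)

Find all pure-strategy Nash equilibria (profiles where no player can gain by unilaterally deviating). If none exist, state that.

(Corn, Canola), (Wheat, Wheat)

Farm 1 against Soy: payoffs 4, 0, 9 → best response Wheat.
Farm 1 against Wheat: payoffs 1, 5, 7 → best response Wheat.
Farm 1 against Canola: payoffs 7, 1, 0 → best response Corn.
Farm 2 against Corn: payoffs 0, 2, 6 → best response Canola.
Farm 2 against Soy: payoffs 1, 8, 0 → best response Wheat.
Farm 2 against Wheat: payoffs 1, 7, 6 → best response Wheat.
Mutual best responses: (Corn, Canola); (Wheat, Wheat).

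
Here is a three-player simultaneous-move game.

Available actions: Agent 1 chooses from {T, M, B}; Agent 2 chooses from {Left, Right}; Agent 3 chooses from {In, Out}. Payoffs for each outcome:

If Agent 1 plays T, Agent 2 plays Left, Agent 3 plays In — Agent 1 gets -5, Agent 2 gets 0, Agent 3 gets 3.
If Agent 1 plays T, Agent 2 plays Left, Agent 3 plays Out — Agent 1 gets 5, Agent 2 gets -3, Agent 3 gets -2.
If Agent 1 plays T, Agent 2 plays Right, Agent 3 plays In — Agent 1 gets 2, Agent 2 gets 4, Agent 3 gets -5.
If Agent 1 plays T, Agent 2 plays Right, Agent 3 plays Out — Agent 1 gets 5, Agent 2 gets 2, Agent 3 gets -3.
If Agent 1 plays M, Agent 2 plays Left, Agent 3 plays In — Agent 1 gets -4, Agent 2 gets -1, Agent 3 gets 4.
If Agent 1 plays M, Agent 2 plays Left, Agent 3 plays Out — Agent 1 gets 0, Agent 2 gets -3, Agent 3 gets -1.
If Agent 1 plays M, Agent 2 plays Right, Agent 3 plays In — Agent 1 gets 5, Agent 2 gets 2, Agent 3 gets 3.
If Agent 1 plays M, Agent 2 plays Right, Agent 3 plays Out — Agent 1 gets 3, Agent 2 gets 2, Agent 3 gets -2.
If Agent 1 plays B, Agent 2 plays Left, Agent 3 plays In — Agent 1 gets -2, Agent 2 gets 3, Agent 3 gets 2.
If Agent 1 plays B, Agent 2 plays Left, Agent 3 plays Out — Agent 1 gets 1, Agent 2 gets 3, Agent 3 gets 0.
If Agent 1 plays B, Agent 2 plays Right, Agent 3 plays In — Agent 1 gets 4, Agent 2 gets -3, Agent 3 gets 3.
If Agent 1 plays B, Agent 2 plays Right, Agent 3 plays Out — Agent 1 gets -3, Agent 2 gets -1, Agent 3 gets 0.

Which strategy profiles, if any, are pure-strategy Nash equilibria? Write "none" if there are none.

Pure-strategy Nash equilibria: (T, Right, Out) and (M, Right, In) and (B, Left, In)

Mark each player's best response to every combination of opponents' strategies; a profile where every player is best-responding is a pure Nash equilibrium.
Agent 1 against (Left, In): payoffs -5, -4, -2 → best response B.
Agent 1 against (Left, Out): payoffs 5, 0, 1 → best response T.
Agent 1 against (Right, In): payoffs 2, 5, 4 → best response M.
Agent 1 against (Right, Out): payoffs 5, 3, -3 → best response T.
Agent 2 against (T, In): payoffs 0, 4 → best response Right.
Agent 2 against (T, Out): payoffs -3, 2 → best response Right.
Agent 2 against (M, In): payoffs -1, 2 → best response Right.
Agent 2 against (M, Out): payoffs -3, 2 → best response Right.
Agent 2 against (B, In): payoffs 3, -3 → best response Left.
Agent 2 against (B, Out): payoffs 3, -1 → best response Left.
Agent 3 against (T, Left): payoffs 3, -2 → best response In.
Agent 3 against (T, Right): payoffs -5, -3 → best response Out.
Agent 3 against (M, Left): payoffs 4, -1 → best response In.
Agent 3 against (M, Right): payoffs 3, -2 → best response In.
Agent 3 against (B, Left): payoffs 2, 0 → best response In.
Agent 3 against (B, Right): payoffs 3, 0 → best response In.
Mutual best responses: (T, Right, Out); (M, Right, In); (B, Left, In).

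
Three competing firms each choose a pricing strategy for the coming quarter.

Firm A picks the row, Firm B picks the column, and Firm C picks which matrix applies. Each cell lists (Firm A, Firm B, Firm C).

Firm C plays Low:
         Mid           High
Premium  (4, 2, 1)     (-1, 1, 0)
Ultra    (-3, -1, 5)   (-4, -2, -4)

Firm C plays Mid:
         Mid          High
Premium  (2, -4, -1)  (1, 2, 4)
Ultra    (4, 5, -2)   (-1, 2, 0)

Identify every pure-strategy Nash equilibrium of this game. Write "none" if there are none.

(Premium, Mid, Low): Firm A gets 4, best alternative -3; Firm B gets 2, best alternative 1; Firm C gets 1, best alternative -1. No profitable deviation — NE.
(Premium, Mid, Mid): Firm A can switch to Ultra (2 → 4). Not NE.
(Premium, High, Low): Firm B can switch to Mid (1 → 2). Not NE.
(Premium, High, Mid): Firm A gets 1, best alternative -1; Firm B gets 2, best alternative -4; Firm C gets 4, best alternative 0. No profitable deviation — NE.
(Ultra, Mid, Low): Firm A can switch to Premium (-3 → 4). Not NE.
(Ultra, Mid, Mid): Firm C can switch to Low (-2 → 5). Not NE.
(Ultra, High, Low): Firm A can switch to Premium (-4 → -1). Not NE.
(Ultra, High, Mid): Firm A can switch to Premium (-1 → 1). Not NE.

Pure-strategy Nash equilibria: (Premium, Mid, Low) and (Premium, High, Mid)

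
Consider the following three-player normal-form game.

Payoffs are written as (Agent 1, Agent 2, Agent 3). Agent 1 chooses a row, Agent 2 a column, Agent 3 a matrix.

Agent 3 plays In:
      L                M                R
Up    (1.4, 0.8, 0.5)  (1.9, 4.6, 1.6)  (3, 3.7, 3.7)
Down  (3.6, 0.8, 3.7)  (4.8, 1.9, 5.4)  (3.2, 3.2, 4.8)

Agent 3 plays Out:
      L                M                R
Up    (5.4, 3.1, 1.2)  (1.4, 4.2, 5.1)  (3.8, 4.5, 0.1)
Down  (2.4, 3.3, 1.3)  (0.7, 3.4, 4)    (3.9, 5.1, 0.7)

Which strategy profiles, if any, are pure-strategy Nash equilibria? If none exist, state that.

For each player, find the best response to each opponent profile; mutual best responses are the pure NE.
Agent 1 against (L, In): payoffs 1.4, 3.6 → best response Down.
Agent 1 against (L, Out): payoffs 5.4, 2.4 → best response Up.
Agent 1 against (M, In): payoffs 1.9, 4.8 → best response Down.
Agent 1 against (M, Out): payoffs 1.4, 0.7 → best response Up.
Agent 1 against (R, In): payoffs 3, 3.2 → best response Down.
Agent 1 against (R, Out): payoffs 3.8, 3.9 → best response Down.
Agent 2 against (Up, In): payoffs 0.8, 4.6, 3.7 → best response M.
Agent 2 against (Up, Out): payoffs 3.1, 4.2, 4.5 → best response R.
Agent 2 against (Down, In): payoffs 0.8, 1.9, 3.2 → best response R.
Agent 2 against (Down, Out): payoffs 3.3, 3.4, 5.1 → best response R.
Agent 3 against (Up, L): payoffs 0.5, 1.2 → best response Out.
Agent 3 against (Up, M): payoffs 1.6, 5.1 → best response Out.
Agent 3 against (Up, R): payoffs 3.7, 0.1 → best response In.
Agent 3 against (Down, L): payoffs 3.7, 1.3 → best response In.
Agent 3 against (Down, M): payoffs 5.4, 4 → best response In.
Agent 3 against (Down, R): payoffs 4.8, 0.7 → best response In.
Mutual best responses: (Down, R, In).

(Down, R, In)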